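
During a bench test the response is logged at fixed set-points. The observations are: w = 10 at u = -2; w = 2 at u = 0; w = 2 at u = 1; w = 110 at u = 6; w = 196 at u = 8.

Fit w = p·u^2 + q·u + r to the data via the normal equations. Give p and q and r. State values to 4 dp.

Forming XᵀX = [[5409, 721, 105]; [721, 105, 13]; [105, 13, 5]] and Xᵀw = [16546, 2210, 320]ᵀ gives XᵀX·[p, q, r]ᵀ = Xᵀw.
Solving the 3×3 system (Gaussian elimination) gives p = 51417/17138, q = 8165/17138, r = -2077/8569.

p = 3.0002, q = 0.4764, r = -0.2424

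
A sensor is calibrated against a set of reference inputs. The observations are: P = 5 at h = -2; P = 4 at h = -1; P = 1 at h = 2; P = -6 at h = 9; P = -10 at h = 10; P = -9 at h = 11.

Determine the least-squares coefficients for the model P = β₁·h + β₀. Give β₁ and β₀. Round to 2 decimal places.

With design matrix M, MᵀM = [[311, 29]; [29, 6]] and MᵀP = [-265, -15]ᵀ.
Eliminating β₀: 6·(row 1) − 29·(row 2) gives 1025·β₁ = 6·(-265) − 29·(-15) = -1155, so β₁ = -231/205.
Then β₀ = ((-15) − 29·(-231/205))/6 = 604/205.

β₁ = -1.13, β₀ = 2.95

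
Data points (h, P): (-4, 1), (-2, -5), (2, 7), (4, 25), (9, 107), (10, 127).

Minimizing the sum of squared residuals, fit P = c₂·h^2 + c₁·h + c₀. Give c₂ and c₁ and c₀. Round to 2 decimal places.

c₂ = 1.01, c₁ = 3.04, c₀ = -2.99

The normal system AᵀA·[c₂, c₁, c₀]ᵀ = AᵀP is [[17105, 1729, 221]; [1729, 221, 19]; [221, 19, 6]]·[c₂, c₁, c₀]ᵀ = [21791, 2353, 262]ᵀ.
Row-reducing yields c₂ = 19243/19133, c₁ = 3057/1007, c₀ = -57239/19133.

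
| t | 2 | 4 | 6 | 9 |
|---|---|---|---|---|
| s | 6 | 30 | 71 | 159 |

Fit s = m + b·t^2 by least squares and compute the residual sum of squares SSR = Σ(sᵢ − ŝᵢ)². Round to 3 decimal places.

Forming XᵀX = [[4, 137]; [137, 8129]] and Xᵀs = [266, 15939]ᵀ gives XᵀX·[m, b]ᵀ = Xᵀs.
det = 4·8129 − 137² = 13747.
m = (266·8129 − 137·15939)/13747 = -21329/13747; b = (4·15939 − 137·266)/13747 = 27314/13747.
Residuals: -5445/13747, -3285/13747, 14062/13747, -5332/13747; SSR = 19394/13747.

SSR = 1.411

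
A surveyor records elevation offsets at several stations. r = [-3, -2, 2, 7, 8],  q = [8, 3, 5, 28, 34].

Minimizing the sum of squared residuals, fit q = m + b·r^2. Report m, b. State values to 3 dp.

Compute the Gram sums: Σ1 = 5, Σr^2 = 130, Σr^2·r^2 = 6610.
And Σq = 78, Σr^2·q = 3652.
Eliminating b: 6610·(row 1) − 130·(row 2) gives 16150·m = 6610·78 − 130·3652 = 40820, so m = 4082/1615.
Then b = (3652 − 130·(4082/1615))/6610 = 812/1615.

m = 2.528, b = 0.503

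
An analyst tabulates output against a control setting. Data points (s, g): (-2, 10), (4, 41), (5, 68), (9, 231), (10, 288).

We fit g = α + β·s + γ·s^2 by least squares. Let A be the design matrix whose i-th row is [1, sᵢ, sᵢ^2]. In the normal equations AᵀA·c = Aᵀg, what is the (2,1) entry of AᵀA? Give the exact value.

Row 2 ↔ basis s, column 1 ↔ basis 1, so (AᵀA)_{2,1} = Σᵢ s = (-2)·(1) + (4)·(1) + (5)·(1) + (9)·(1) + (10)·(1) = 26.

26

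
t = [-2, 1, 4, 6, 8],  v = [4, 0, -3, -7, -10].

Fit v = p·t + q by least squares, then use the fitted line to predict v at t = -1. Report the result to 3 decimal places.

The normal system MᵀM·[p, q]ᵀ = Mᵀv is [[121, 17]; [17, 5]]·[p, q]ᵀ = [-142, -16]ᵀ.
det = 121·5 − 17² = 316.
p = ((-142)·5 − 17·(-16))/316 = -219/158; q = (121·(-16) − 17·(-142))/316 = 239/158.
At t = -1: v̂ = (-219/158)·(-1) + (239/158)·(1) = 229/79.

v̂ = 2.899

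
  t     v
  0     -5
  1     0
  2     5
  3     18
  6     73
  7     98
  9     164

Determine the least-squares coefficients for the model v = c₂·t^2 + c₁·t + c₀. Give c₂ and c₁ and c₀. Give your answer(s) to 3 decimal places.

Normal-equation sums: Σt^2·t^2 = 10356, Σt^2·t = 1324, Σt^2 = 180, Σt·t = 180, Σt = 28, Σ1 = 7.
Right-hand side: Σt^2·v = 20896, Σt·v = 2664, Σv = 353.
Row-reducing yields c₂ = 10385/5392, c₁ = 7033/5392, c₀ = -1454/337.

c₂ = 1.926, c₁ = 1.304, c₀ = -4.315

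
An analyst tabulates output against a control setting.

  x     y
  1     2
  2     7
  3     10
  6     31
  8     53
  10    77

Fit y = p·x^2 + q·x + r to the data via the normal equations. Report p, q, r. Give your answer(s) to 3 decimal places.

p = 0.615, q = 1.545, r = 0.324

Sums needed: Σx^2·x^2 = 15490, Σx^2·x = 1764, Σx^2 = 214, Σx·x = 214, Σx = 30, Σ1 = 6.
And Σx^2·y = 12328, Σx·y = 1426, Σy = 180.
Normal equations: [[15490, 1764, 214]; [1764, 214, 30]; [214, 30, 6]]·[p, q, r]ᵀ = [12328, 1426, 180]ᵀ.
Inverting the 3×3 Gram matrix, [p, q, r]ᵀ = [9801/15925, 24604/15925, 397/1225]ᵀ.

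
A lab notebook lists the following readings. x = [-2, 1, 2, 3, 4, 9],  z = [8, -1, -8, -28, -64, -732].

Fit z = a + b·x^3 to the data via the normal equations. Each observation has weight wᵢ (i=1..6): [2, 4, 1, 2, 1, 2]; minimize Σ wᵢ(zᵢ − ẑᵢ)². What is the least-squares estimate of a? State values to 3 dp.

a = -0.153

From the data, Σwᵢ·1 = 12, Σwᵢ·x^3 = 1572, Σwᵢ·x^3·x^3 = 1068632.
Moment sums: Σwᵢ·z = -1580, Σwᵢ·x^3·z = -1073060.
AᵀWA·[a, b]ᵀ = AᵀWz becomes [[12, 1572]; [1572, 1068632]]·[a, b]ᵀ = [-1580, -1073060]ᵀ.
Δ = 12·1068632 − 1572² = 10352400.
a = ((-1580)·1068632 − 1572·(-1073060))/10352400 = -19853/129405; b = (12·(-1073060) − 1572·(-1580))/10352400 = -43304/43135.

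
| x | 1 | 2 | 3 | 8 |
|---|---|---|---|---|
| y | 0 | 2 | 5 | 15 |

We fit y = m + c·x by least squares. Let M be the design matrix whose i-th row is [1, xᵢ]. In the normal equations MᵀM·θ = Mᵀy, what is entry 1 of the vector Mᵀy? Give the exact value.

Entry 1 ↔ basis 1, so (Mᵀy)_{1} = Σᵢ yᵢ = (1)·(0) + (1)·(2) + (1)·(5) + (1)·(15) = 22.

22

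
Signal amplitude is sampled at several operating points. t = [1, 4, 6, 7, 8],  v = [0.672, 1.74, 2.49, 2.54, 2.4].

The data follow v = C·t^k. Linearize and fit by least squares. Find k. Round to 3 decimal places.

k = 0.661

Taking logs, ln v = k·ln t + ln C, so regress ln v on ln t.
Sums: Σln t = 7.2034, Σ(ln t)² = 13.2429, Σln v = 2.8763, Σln t·ln v = 6.0368.
Normal system: [[13.2429, 7.2034]; [7.2034, 5]]·[k, ln C]ᵀ = [6.0368, 2.8763]ᵀ.
Slope k = (n·Σln t·ln v − Σln t·Σln v)/(n·Σ(ln t)² − (Σln t)²) = (5·6.0368 − 7.2034·2.8763)/14.3252 = 0.66072; ln C = (Σln v − k·Σln t)/n = -0.37663.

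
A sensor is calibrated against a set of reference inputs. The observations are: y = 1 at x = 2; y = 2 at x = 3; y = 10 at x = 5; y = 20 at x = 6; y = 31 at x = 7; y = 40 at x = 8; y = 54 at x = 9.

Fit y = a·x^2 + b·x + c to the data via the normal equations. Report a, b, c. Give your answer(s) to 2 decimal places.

Forming AᵀA = [[15076, 1960, 268]; [1960, 268, 40]; [268, 40, 7]] and Aᵀy = [9445, 1201, 158]ᵀ gives AᵀA·[a, b, c]ᵀ = Aᵀy.
Inverting the 3×3 Gram matrix, [a, b, c]ᵀ = [83/84, -89/28, 61/21]ᵀ.

a = 0.99, b = -3.18, c = 2.90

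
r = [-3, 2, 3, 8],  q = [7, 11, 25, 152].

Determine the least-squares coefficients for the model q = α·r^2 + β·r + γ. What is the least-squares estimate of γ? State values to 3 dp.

Entries of AᵀA: Σr^2·r^2 = 4274, Σr^2·r = 520, Σr^2 = 86, Σr·r = 86, Σr = 10, Σ1 = 4.
Right-hand side: Σr^2·q = 10060, Σr·q = 1292, Σq = 195.
So AᵀA·[α, β, γ]ᵀ = Aᵀq: [[4274, 520, 86]; [520, 86, 10]; [86, 10, 4]]·[α, β, γ]ᵀ = [10060, 1292, 195]ᵀ.
Row-reducing yields α = 41/20, β = 717/244, γ = -3259/1220.

γ = -2.671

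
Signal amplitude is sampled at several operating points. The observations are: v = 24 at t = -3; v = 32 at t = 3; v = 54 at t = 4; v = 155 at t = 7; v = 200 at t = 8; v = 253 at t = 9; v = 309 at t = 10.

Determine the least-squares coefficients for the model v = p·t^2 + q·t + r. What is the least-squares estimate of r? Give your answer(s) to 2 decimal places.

r = 1.47

Normal-equation sums: Σt^2·t^2 = 23476, Σt^2·t = 2648, Σt^2 = 328, Σt·t = 328, Σt = 38, Σ1 = 7.
For Mᵀv: Σt^2·v = 73156, Σt·v = 8292, Σv = 1027.
Normal equations: [[23476, 2648, 328]; [2648, 328, 38]; [328, 38, 7]]·[p, q, r]ᵀ = [73156, 8292, 1027]ᵀ.
Inverting the 3×3 Gram matrix, [p, q, r]ᵀ = [100666/34167, 90479/68334, 16760/11389]ᵀ.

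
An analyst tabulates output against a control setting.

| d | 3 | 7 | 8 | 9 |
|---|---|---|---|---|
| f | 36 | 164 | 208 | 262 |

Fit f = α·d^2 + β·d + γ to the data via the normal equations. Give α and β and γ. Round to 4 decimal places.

Compute the Gram sums: Σd^2·d^2 = 13139, Σd^2·d = 1611, Σd^2 = 203, Σd·d = 203, Σd = 27, Σ1 = 4.
And Σd^2·f = 42894, Σd·f = 5278, Σf = 670.
Normal equations: [[13139, 1611, 203]; [1611, 203, 27]; [203, 27, 4]]·[α, β, γ]ᵀ = [42894, 5278, 670]ᵀ.
Solving the 3×3 system (Gaussian elimination) gives α = 1306/451, β = 1268/451, γ = 64/41.

α = 2.8958, β = 2.8115, γ = 1.5610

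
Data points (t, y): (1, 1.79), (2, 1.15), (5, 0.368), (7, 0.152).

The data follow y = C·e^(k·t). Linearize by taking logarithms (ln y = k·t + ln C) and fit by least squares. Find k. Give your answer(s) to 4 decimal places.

k = -0.4052

Linearized form: ln y = k·t + ln C. From the 4 transformed points,
Σt = 15.0000, Σ(t)² = 79.0000, Σln y = -2.1616, Σt·ln y = -17.3237.
Equations: 79.0000·k + 15.0000·ln C = -17.3237;  15.0000·k + 4·ln C = -2.1616.
Slope k = (n·Σt·ln y − Σt·Σln y)/(n·Σ(t)² − (Σt)²) = (4·-17.3237 − 15.0000·-2.1616)/91.0000 = -0.40518; ln C = (Σln y − k·Σt)/n = 0.97904.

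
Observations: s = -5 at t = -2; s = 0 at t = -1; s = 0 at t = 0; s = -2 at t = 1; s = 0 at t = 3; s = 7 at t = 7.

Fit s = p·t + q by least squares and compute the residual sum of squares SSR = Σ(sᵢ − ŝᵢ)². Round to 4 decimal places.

Normal-equation sums: Σt·t = 64, Σt = 8, Σ1 = 6.
And Σt·s = 57, Σs = 0.
So XᵀX·[p, q]ᵀ = Xᵀs: [[64, 8]; [8, 6]]·[p, q]ᵀ = [57, 0]ᵀ.
Δ = 64·6 − 8² = 320.
p = (57·6 − 8·0)/320 = 171/160; q = (64·0 − 8·57)/320 = -57/40.
Residuals: -23/16, 399/160, 57/40, -263/160, -57/32, 151/160; SSR = 2733/160.

SSR = 17.0813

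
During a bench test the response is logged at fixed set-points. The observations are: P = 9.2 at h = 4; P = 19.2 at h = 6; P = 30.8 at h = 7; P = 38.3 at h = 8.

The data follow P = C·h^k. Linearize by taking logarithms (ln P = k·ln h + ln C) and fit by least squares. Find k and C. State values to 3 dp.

Let Y = ln P. Fitting Y = k·ln h + ln C by least squares:
Σln h = 7.2034, Σ(ln h)² = 13.2429, Σln P = 12.2471, Σln h·ln P = 22.6211.
Equations: 13.2429·k + 7.2034·ln C = 22.6211;  7.2034·k + 4·ln C = 12.2471.
Solving (det = 1.0824): k = 2.09141, ln C = -0.70455, so C = exp(-0.70455) = 0.49433.

k = 2.091, C = 0.494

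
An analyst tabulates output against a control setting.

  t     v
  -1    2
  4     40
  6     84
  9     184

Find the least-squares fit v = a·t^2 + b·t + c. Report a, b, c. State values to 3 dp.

Forming AᵀA = [[8114, 1008, 134]; [1008, 134, 18]; [134, 18, 4]] and Aᵀv = [18570, 2318, 310]ᵀ gives AᵀA·[a, b, c]ᵀ = Aᵀv.
Inverting the 3×3 Gram matrix, [a, b, c]ᵀ = [5999/2810, 619/562, 2881/2810]ᵀ.

a = 2.135, b = 1.101, c = 1.025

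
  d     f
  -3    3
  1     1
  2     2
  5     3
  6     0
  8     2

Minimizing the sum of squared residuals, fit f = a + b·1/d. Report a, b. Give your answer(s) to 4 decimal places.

AᵀA·[a, b]ᵀ = Aᵀf reads: 6·a + (199/120)·b = 11;  (199/120)·a + (20801/14400)·b = 37/20.
(Σ1 = 6, Σ1/d = 199/120, Σ1/d·1/d = 20801/14400, Σf = 11, Σ1/d·f = 37/20.)
det = 6·(20801/14400) − (199/120)² = 17041/2880.
a = (11·(20801/14400) − (199/120)·(37/20))/(17041/2880) = 184633/85205; b = (6·(37/20) − (199/120)·11)/(17041/2880) = -20568/17041.

a = 2.1669, b = -1.2070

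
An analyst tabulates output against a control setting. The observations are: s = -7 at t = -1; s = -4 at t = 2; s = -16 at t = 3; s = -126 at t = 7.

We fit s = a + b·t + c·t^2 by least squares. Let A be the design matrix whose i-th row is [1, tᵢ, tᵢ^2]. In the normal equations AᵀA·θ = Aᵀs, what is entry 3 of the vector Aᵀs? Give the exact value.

Entry 3 ↔ basis t^2, so (Aᵀs)_{3} = Σᵢ (t^2)·sᵢ = (1)·(-7) + (4)·(-4) + (9)·(-16) + (49)·(-126) = -6341.

-6341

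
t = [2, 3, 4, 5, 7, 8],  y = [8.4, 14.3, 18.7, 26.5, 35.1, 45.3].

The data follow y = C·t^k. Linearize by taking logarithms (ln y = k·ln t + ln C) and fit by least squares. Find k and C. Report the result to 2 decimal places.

Let Y = ln y. Fitting Y = k·ln t + ln C by least squares:
Over the data: Σln t = 8.8128, Σ(ln t)² = 14.3101, Σln y = 18.3657, Σln t·ln y = 28.5854.
Normal system: [[14.3101, 8.8128]; [8.8128, 6]]·[k, ln C]ᵀ = [28.5854, 18.3657]ᵀ.
Slope k = (n·Σln t·ln y − Σln t·Σln y)/(n·Σ(ln t)² − (Σln t)²) = (6·28.5854 − 8.8128·18.3657)/8.1947 = 1.17866; ln C = (Σln y − k·Σln t)/n = 1.32972, so C = exp(1.32972) = 3.77998.

k = 1.18, C = 3.78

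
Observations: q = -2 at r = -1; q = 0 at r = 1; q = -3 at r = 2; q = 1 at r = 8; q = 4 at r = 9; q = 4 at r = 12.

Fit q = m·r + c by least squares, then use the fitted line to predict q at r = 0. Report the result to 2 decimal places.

q̂ = -1.91

From the data, Σr·r = 295, Σr = 31, Σ1 = 6.
For Aᵀq: Σr·q = 88, Σq = 4.
AᵀA·[m, c]ᵀ = Aᵀq becomes [[295, 31]; [31, 6]]·[m, c]ᵀ = [88, 4]ᵀ.
Determinant 295·6 − 31² = 809.
m = (88·6 − 31·4)/809 = 404/809; c = (295·4 − 31·88)/809 = -1548/809.
At r = 0: q̂ = (404/809)·(0) + (-1548/809)·(1) = -1548/809.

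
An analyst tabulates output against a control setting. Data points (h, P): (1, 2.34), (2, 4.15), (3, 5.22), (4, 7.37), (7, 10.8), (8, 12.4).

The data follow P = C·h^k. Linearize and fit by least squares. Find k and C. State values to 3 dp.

k = 0.796, C = 2.334

Linearized form: ln P = k·ln h + ln C. From the 6 transformed points,
Σln h = 7.2034, Σ(ln h)² = 11.7199, Σln P = 10.8204, Σln h·ln P = 15.4367.
Equations: 11.7199·k + 7.2034·ln C = 15.4367;  7.2034·k + 6·ln C = 10.8204.
Solving (det = 18.4301): k = 0.79632, ln C = 0.84737, so C = exp(0.84737) = 2.33351.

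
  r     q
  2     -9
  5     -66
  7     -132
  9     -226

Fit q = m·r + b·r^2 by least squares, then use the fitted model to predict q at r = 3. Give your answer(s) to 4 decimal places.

q̂ = -21.3801

Compute the Gram sums: Σr·r = 159, Σr·r^2 = 1205, Σr^2·r^2 = 9603.
Moment sums: Σr·q = -3306, Σr^2·q = -26460.
Normal equations: [[159, 1205]; [1205, 9603]]·[m, b]ᵀ = [-3306, -26460]ᵀ.
Determinant 159·9603 − 1205² = 74852.
m = ((-3306)·9603 − 1205·(-26460))/74852 = 68391/37426; b = (159·(-26460) − 1205·(-3306))/74852 = -111705/37426.
At r = 3: q̂ = (68391/37426)·(3) + (-111705/37426)·(9) = -400086/18713.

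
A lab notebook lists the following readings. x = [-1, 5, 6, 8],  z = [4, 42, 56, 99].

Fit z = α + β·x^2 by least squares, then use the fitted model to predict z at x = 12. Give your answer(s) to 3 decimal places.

ẑ = 219.055

Normal-equation sums: Σ1 = 4, Σx^2 = 126, Σx^2·x^2 = 6018.
For Mᵀz: Σz = 201, Σx^2·z = 9406.
Eliminating β: 6018·(row 1) − 126·(row 2) gives 8196·α = 6018·201 − 126·9406 = 24462, so α = 4077/1366.
Then β = (9406 − 126·(4077/1366))/6018 = 6149/4098.
At x = 12: ẑ = (4077/1366)·(1) + (6149/4098)·(144) = 299229/1366.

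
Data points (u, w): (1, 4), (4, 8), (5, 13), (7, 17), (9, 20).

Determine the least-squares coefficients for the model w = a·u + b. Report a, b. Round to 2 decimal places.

Entries of XᵀX: Σu·u = 172, Σu = 26, Σ1 = 5.
Moment sums: Σu·w = 400, Σw = 62.
So XᵀX·[a, b]ᵀ = Xᵀw: [[172, 26]; [26, 5]]·[a, b]ᵀ = [400, 62]ᵀ.
Eliminating b: 5·(row 1) − 26·(row 2) gives 184·a = 5·400 − 26·62 = 388, so a = 97/46.
Then b = (62 − 26·(97/46))/5 = 33/23.

a = 2.11, b = 1.43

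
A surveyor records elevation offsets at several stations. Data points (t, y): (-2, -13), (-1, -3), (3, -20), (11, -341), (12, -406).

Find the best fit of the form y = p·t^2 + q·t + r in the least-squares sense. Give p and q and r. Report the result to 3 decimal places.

The normal system MᵀM·[p, q, r]ᵀ = Mᵀy is [[35475, 3077, 279]; [3077, 279, 23]; [279, 23, 5]]·[p, q, r]ᵀ = [-99960, -8654, -783]ᵀ.
Row-reducing yields p = -1710239/577142, q = 875565/577142, r = 511650/288571.

p = -2.963, q = 1.517, r = 1.773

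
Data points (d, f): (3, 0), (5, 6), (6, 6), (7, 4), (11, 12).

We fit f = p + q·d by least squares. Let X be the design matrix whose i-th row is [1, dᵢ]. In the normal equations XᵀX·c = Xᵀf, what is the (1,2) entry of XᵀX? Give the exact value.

Row 1 ↔ basis 1, column 2 ↔ basis d, so (XᵀX)_{1,2} = Σᵢ d = (1)·(3) + (1)·(5) + (1)·(6) + (1)·(7) + (1)·(11) = 32.

32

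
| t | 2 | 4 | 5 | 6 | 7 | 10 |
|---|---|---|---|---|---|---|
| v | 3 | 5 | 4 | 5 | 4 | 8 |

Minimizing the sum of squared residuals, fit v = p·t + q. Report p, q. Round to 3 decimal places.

p = 0.527, q = 1.848

The normal system MᵀM·[p, q]ᵀ = Mᵀv is [[230, 34]; [34, 6]]·[p, q]ᵀ = [184, 29]ᵀ.
Δ = 230·6 − 34² = 224.
p = (184·6 − 34·29)/224 = 59/112; q = (230·29 − 34·184)/224 = 207/112.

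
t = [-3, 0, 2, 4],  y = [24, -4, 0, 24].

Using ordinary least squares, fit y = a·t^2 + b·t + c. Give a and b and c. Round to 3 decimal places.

a = 2.357, b = -2.385, c = -4.299

Sums needed: Σt^2·t^2 = 353, Σt^2·t = 45, Σt^2 = 29, Σt·t = 29, Σt = 3, Σ1 = 4.
Right-hand side: Σt^2·y = 600, Σt·y = 24, Σy = 44.
AᵀA·[a, b, c]ᵀ = Aᵀy becomes [[353, 45, 29]; [45, 29, 3]; [29, 3, 4]]·[a, b, c]ᵀ = [600, 24, 44]ᵀ.
Solving the 3×3 system (Gaussian elimination) gives a = 3863/1639, b = -3909/1639, c = -7046/1639.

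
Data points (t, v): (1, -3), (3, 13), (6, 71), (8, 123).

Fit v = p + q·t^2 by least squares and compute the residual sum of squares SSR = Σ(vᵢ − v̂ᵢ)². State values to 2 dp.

SSR = 11.53

The normal equations are: 4·p + 110·q = 204;  110·p + 5474·q = 10542.
(Σ1 = 4, Σt^2 = 110, Σt^2·t^2 = 5474, Σv = 204, Σt^2·v = 10542.)
Eliminating q: 5474·(row 1) − 110·(row 2) gives 9796·p = 5474·204 − 110·10542 = -42924, so p = -10731/2449.
Then q = (10542 − 110·(-10731/2449))/5474 = 4932/2449.
Residuals: -1548/2449, -1820/2449, 7058/2449, -3690/2449; SSR = 28232/2449.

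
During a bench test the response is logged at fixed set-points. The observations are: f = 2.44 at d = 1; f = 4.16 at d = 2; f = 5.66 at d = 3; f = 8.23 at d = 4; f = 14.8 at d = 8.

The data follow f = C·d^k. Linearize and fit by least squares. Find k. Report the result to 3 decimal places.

k = 0.877

Let Y = ln f. Fitting Y = k·ln d + ln C by least squares:
Σln d = 5.2575, Σ(ln d)² = 7.9333, Σln f = 8.8534, Σln d·ln f = 11.4178.
Equations: 7.9333·k + 5.2575·ln C = 11.4178;  5.2575·k + 5·ln C = 8.8534.
Solving (det = 12.0252): k = 0.87670, ln C = 0.84882.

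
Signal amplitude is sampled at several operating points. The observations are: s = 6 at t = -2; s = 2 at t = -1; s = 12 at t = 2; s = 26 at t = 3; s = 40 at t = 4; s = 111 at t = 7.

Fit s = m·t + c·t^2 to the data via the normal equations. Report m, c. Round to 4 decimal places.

Setting ∂/∂m … = 0 gives: 83·m + 433·c = 1025;  433·m + 2771·c = 6387.
(Σt·t = 83, Σt·t^2 = 433, Σt^2·t^2 = 2771, Σt·s = 1025, Σt^2·s = 6387.)
Δ = 83·2771 − 433² = 42504.
m = (1025·2771 − 433·6387)/42504 = 58/33; c = (83·6387 − 433·1025)/42504 = 67/33.

m = 1.7576, c = 2.0303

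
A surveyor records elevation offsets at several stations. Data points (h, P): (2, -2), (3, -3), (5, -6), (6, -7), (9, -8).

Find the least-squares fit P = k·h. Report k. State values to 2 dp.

The normal system XᵀX·[k]ᵀ = XᵀP is [[155]]·[k]ᵀ = [-157]ᵀ.
k = (-157)/155 = -1.0129.

k = -1.01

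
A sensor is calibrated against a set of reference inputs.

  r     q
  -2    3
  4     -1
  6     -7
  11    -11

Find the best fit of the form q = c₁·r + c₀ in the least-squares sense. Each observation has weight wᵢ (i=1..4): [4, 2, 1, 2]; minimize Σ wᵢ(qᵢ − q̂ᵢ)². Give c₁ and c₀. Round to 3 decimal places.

Forming AᵀWA = [[326, 28]; [28, 9]] and AᵀWq = [-316, -19]ᵀ gives AᵀWA·[c₁, c₀]ᵀ = AᵀWq.
Δ = 326·9 − 28² = 2150.
c₁ = ((-316)·9 − 28·(-19))/2150 = -1156/1075; c₀ = (326·(-19) − 28·(-316))/2150 = 1327/1075.

c₁ = -1.075, c₀ = 1.234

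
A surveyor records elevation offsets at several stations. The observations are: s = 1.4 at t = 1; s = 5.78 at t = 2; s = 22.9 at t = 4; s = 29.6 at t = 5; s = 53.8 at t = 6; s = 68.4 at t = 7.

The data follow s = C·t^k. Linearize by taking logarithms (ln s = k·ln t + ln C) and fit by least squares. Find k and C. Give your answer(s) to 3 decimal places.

k = 1.985, C = 1.414

Taking logs, ln s = k·ln t + ln C, so regress ln s on ln t.
XᵀX = [[11.9895, 7.4265]; [7.4265, 6]], rhs = [26.3720, 16.8204]ᵀ  (here Σln t = 7.4265, Σ(ln t)² = 11.9895, Σln s = 16.8204, Σln t·ln s = 26.3720).
Solving (det = 16.7835): k = 1.98494, ln C = 0.34653, so C = exp(0.34653) = 1.41416.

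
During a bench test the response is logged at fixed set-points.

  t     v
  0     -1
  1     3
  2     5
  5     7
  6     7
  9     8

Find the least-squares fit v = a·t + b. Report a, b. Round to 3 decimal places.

a = 0.864, b = 1.521

The normal equations are: 147·a + 23·b = 162;  23·a + 6·b = 29.
(Σt·t = 147, Σt = 23, Σ1 = 6, Σt·v = 162, Σv = 29.)
det = 147·6 − 23² = 353.
a = (162·6 − 23·29)/353 = 305/353; b = (147·29 − 23·162)/353 = 537/353.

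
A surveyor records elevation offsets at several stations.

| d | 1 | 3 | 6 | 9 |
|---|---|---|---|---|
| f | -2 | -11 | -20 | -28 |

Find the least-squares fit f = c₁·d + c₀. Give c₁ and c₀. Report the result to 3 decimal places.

c₁ = -3.190, c₀ = -0.095

From the data, Σd·d = 127, Σd = 19, Σ1 = 4.
Moment sums: Σd·f = -407, Σf = -61.
det = 127·4 − 19² = 147.
c₁ = ((-407)·4 − 19·(-61))/147 = -67/21; c₀ = (127·(-61) − 19·(-407))/147 = -2/21.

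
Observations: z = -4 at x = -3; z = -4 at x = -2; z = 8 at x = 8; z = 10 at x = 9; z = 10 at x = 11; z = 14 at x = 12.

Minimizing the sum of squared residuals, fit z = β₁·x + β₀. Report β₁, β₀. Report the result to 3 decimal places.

β₁ = 1.159, β₀ = -1.095

From the data, Σx·x = 423, Σx = 35, Σ1 = 6.
Moment sums: Σx·z = 452, Σz = 34.
det = 423·6 − 35² = 1313.
β₁ = (452·6 − 35·34)/1313 = 1522/1313; β₀ = (423·34 − 35·452)/1313 = -1438/1313.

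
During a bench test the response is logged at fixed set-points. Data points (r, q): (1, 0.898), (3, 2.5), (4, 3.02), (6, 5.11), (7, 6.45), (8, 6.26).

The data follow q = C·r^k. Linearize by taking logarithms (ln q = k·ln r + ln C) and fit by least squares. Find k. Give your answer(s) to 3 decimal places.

Taking logs, ln q = k·ln r + ln C, so regress ln q on ln r.
Σln r = 8.3020, Σ(ln r)² = 14.4498, Σln q = 7.2434, Σln r·ln q = 12.9030.
Equations: 14.4498·k + 8.3020·ln C = 12.9030;  8.3020·k + 6·ln C = 7.2434.
Slope k = (n·Σln r·ln q − Σln r·Σln q)/(n·Σ(ln r)² − (Σln r)²) = (6·12.9030 − 8.3020·7.2434)/17.7753 = 0.97229; ln C = (Σln q − k·Σln r)/n = -0.13810.

k = 0.972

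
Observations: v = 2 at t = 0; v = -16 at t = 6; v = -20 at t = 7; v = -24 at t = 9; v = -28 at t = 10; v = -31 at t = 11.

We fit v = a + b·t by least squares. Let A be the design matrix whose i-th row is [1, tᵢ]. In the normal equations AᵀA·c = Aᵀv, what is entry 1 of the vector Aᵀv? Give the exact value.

-117

Entry 1 ↔ basis 1, so (Aᵀv)_{1} = Σᵢ vᵢ = (1)·(2) + (1)·(-16) + (1)·(-20) + (1)·(-24) + (1)·(-28) + (1)·(-31) = -117.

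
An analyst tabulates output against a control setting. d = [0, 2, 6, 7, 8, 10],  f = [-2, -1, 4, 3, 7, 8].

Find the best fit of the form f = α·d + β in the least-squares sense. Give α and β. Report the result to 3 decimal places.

Compute the Gram sums: Σd·d = 253, Σd = 33, Σ1 = 6.
For Xᵀf: Σd·f = 179, Σf = 19.
Normal equations: [[253, 33]; [33, 6]]·[α, β]ᵀ = [179, 19]ᵀ.
det = 253·6 − 33² = 429.
α = (179·6 − 33·19)/429 = 149/143; β = (253·19 − 33·179)/429 = -100/39.

α = 1.042, β = -2.564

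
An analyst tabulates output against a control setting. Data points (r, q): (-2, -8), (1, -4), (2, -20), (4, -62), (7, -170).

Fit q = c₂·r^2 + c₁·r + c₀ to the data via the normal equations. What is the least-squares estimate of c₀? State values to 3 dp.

c₀ = -0.740

Setting ∂/∂c₂ … = 0 gives: 2690·c₂ + 408·c₁ + 74·c₀ = -9438;  408·c₂ + 74·c₁ + 12·c₀ = -1466;  74·c₂ + 12·c₁ + 5·c₀ = -264.
Row-reducing yields c₂ = -24253/7917, c₁ = -7391/2639, c₀ = -202/273.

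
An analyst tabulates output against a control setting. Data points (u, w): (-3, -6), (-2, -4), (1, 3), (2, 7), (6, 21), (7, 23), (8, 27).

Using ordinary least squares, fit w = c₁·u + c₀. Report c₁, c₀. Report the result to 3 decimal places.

c₁ = 3.061, c₀ = 1.835

From the data, Σu·u = 167, Σu = 19, Σ1 = 7.
And Σu·w = 546, Σw = 71.
Eliminating c₀: 7·(row 1) − 19·(row 2) gives 808·c₁ = 7·546 − 19·71 = 2473, so c₁ = 2473/808.
Then c₀ = (71 − 19·(2473/808))/7 = 1483/808.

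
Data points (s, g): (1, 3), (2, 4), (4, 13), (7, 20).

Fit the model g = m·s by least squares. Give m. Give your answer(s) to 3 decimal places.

MᵀM·[m]ᵀ = Mᵀg reads: 70·m = 203.
(Σs·s = 70, Σs·g = 203.)
Hence m = 203 / 70 ≈ 2.9.

m = 2.900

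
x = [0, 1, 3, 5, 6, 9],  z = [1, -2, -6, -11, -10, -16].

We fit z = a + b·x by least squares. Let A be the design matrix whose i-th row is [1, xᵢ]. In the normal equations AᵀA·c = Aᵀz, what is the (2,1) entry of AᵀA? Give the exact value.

Row 2 ↔ basis x, column 1 ↔ basis 1, so (AᵀA)_{2,1} = Σᵢ x = (0)·(1) + (1)·(1) + (3)·(1) + (5)·(1) + (6)·(1) + (9)·(1) = 24.

24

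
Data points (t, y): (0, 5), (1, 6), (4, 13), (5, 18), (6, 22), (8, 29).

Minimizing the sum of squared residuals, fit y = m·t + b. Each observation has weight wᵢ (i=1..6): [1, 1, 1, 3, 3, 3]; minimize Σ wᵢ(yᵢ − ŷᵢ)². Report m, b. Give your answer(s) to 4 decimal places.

XᵀWX·[m, b]ᵀ = XᵀWy reads: 392·m + 62·b = 1420;  62·m + 12·b = 231.
(Σwᵢ·t·t = 392, Σwᵢ·t = 62, Σwᵢ·1 = 12, Σwᵢ·t·y = 1420, Σwᵢ·y = 231.)
Δ = 392·12 − 62² = 860.
m = (1420·12 − 62·231)/860 = 1359/430; b = (392·231 − 62·1420)/860 = 628/215.

m = 3.1605, b = 2.9209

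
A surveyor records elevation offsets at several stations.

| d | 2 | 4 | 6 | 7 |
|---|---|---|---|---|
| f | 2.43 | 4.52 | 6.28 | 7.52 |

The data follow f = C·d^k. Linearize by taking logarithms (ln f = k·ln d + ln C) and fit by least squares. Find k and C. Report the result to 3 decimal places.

k = 0.887, C = 1.313

With ln fᵢ as the transformed response and ln dᵢ as the regressor:
Σln d = 5.8171, Σ(ln d)² = 9.3992, Σln f = 6.2513, Σln d·ln f = 9.9248.
Normal system: [[9.3992, 5.8171]; [5.8171, 4]]·[k, ln C]ᵀ = [9.9248, 6.2513]ᵀ.
Slope k = (n·Σln d·ln f − Σln d·Σln f)/(n·Σ(ln d)² − (Σln d)²) = (4·9.9248 − 5.8171·6.2513)/3.7582 = 0.88727; ln C = (Σln f − k·Σln d)/n = 0.27250, so C = exp(0.27250) = 1.31324.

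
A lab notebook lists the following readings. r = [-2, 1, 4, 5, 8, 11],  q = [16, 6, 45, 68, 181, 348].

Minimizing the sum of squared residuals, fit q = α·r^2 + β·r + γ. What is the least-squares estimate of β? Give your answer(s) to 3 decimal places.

β = -1.421

Setting ∂/∂α … = 0 gives: 19635·α + 2025·β + 231·γ = 56182;  2025·α + 231·β + 27·γ = 5770;  231·α + 27·β + 6·γ = 664.
(Σr^2·r^2 = 19635, Σr^2·r = 2025, Σr^2 = 231, Σr·r = 231, Σr = 27, Σ1 = 6, Σr^2·q = 56182, Σr·q = 5770, Σq = 664.)
Row-reducing yields α = 155/52, β = -16177/11388, γ = 13093/5694.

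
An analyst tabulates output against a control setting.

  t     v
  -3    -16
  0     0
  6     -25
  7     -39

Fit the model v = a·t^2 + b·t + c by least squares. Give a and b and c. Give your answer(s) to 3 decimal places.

From the data, Σt^2·t^2 = 3778, Σt^2·t = 532, Σt^2 = 94, Σt·t = 94, Σt = 10, Σ1 = 4.
And Σt^2·v = -2955, Σt·v = -375, Σv = -80.
Row-reducing yields a = -1850/1671, b = 3725/1671, c = 495/1114.

a = -1.107, b = 2.229, c = 0.444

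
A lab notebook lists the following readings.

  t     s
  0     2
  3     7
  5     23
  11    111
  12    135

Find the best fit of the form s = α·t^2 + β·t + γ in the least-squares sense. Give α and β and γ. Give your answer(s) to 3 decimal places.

Forming XᵀX = [[36083, 3211, 299]; [3211, 299, 31]; [299, 31, 5]] and Xᵀs = [33509, 2977, 278]ᵀ gives XᵀX·[α, β, γ]ᵀ = Xᵀs.
Inverting the 3×3 Gram matrix, [α, β, γ]ᵀ = [14189/14176, -13943/14176, 13065/7088]ᵀ.

α = 1.001, β = -0.984, γ = 1.843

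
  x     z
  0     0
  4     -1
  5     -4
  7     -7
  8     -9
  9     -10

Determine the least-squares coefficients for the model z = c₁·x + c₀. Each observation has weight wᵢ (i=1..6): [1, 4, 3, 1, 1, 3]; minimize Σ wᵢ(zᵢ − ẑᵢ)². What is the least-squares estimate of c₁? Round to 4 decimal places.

With design matrix A, AᵀWA = [[495, 73]; [73, 13]] and AᵀWz = [-467, -62]ᵀ.
Eliminating c₀: 13·(row 1) − 73·(row 2) gives 1106·c₁ = 13·(-467) − 73·(-62) = -1545, so c₁ = -1545/1106.
Then c₀ = ((-62) − 73·(-1545/1106))/13 = 3401/1106.

c₁ = -1.3969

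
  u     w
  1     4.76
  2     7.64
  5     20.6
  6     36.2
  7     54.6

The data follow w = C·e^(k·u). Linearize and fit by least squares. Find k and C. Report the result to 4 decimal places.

With ln wᵢ as the transformed response and uᵢ as the regressor:
Σu = 21.0000, Σ(u)² = 115.0000, Σln w = 14.2080, Σu·ln w = 70.2881.
Equations: 115.0000·k + 21.0000·ln C = 70.2881;  21.0000·k + 5·ln C = 14.2080.
Δ = 115.0000·5 − (21.0000)² = 134.0000; k = (70.2881·5 − 21.0000·14.2080)/134.0000 = 0.39606, ln C = (115.0000·14.2080 − 21.0000·70.2881)/134.0000 = 1.17816, so C = exp(1.17816) = 3.24839.

k = 0.3961, C = 3.2484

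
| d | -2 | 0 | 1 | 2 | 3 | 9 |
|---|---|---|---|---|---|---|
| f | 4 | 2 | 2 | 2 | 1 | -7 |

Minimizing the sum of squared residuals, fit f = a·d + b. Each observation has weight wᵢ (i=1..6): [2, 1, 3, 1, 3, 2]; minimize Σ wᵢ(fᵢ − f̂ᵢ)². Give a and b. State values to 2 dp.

Forming XᵀWX = [[204, 28]; [28, 12]] and XᵀWf = [-123, 7]ᵀ gives XᵀWX·[a, b]ᵀ = XᵀWf.
det = 204·12 − 28² = 1664.
a = ((-123)·12 − 28·7)/1664 = -209/208; b = (204·7 − 28·(-123))/1664 = 609/208.

a = -1.00, b = 2.93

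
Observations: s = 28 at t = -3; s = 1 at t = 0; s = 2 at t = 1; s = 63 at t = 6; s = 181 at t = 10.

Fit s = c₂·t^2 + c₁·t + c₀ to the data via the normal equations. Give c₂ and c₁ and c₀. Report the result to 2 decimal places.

The normal system XᵀX·[c₂, c₁, c₀]ᵀ = Xᵀs is [[11378, 1190, 146]; [1190, 146, 14]; [146, 14, 5]]·[c₂, c₁, c₀]ᵀ = [20622, 2106, 275]ᵀ.
Row-reducing yields c₂ = 31369/15582, c₁ = -4933/2226, c₀ = 6287/2597.

c₂ = 2.01, c₁ = -2.22, c₀ = 2.42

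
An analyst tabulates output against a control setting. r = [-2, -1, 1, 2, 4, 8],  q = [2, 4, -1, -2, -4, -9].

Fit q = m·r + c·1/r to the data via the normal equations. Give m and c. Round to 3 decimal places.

From the data, Σr·r = 90, Σr·1/r = 6, Σ1/r·1/r = 165/64.
And Σr·q = -101, Σ1/r·q = -73/8.
MᵀM·[m, c]ᵀ = Mᵀq becomes [[90, 6]; [6, 165/64]]·[m, c]ᵀ = [-101, -73/8]ᵀ.
Determinant 90·(165/64) − 6² = 6273/32.
m = ((-101)·(165/64) − 6·(-73/8))/(6273/32) = -107/102; c = (90·(-73/8) − 6·(-101))/(6273/32) = -56/51.

m = -1.049, c = -1.098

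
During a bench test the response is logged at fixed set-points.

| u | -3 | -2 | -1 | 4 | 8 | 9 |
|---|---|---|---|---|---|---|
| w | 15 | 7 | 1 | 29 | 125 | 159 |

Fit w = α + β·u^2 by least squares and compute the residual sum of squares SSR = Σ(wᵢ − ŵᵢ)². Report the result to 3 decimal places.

SSR = 3.407

Entries of MᵀM: Σ1 = 6, Σu^2 = 175, Σu^2·u^2 = 11011.
And Σw = 336, Σu^2·w = 21507.
MᵀM·[α, β]ᵀ = Mᵀw becomes [[6, 175]; [175, 11011]]·[α, β]ᵀ = [336, 21507]ᵀ.
Determinant 6·11011 − 175² = 35441.
α = (336·11011 − 175·21507)/35441 = -9147/5063; β = (6·21507 − 175·336)/35441 = 70242/35441.
Residuals: -36534/35441, 31148/35441, 29228/35441, -32054/35441, -1334/35441, 9546/35441; SSR = 120752/35441.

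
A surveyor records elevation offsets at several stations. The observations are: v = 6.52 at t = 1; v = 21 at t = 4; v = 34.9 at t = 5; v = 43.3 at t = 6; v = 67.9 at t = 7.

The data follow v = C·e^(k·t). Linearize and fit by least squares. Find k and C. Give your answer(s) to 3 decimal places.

With ln vᵢ as the transformed response and tᵢ as the regressor:
Σt = 23.0000, Σ(t)² = 127.0000, Σln v = 16.4581, Σt·ln v = 83.9506.
Equations: 127.0000·k + 23.0000·ln C = 83.9506;  23.0000·k + 5·ln C = 16.4581.
Δ = 127.0000·5 − (23.0000)² = 106.0000; k = (83.9506·5 − 23.0000·16.4581)/106.0000 = 0.38884, ln C = (127.0000·16.4581 − 23.0000·83.9506)/106.0000 = 1.50294, so C = exp(1.50294) = 4.49491.

k = 0.389, C = 4.495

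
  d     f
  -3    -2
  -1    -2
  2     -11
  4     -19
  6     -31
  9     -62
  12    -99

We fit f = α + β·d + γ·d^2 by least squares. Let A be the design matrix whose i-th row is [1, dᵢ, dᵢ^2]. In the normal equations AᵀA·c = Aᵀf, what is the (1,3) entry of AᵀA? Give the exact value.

291

Row 1 ↔ basis 1, column 3 ↔ basis d^2, so (AᵀA)_{1,3} = Σᵢ d^2 = (1)·(9) + (1)·(1) + (1)·(4) + (1)·(16) + (1)·(36) + (1)·(81) + (1)·(144) = 291.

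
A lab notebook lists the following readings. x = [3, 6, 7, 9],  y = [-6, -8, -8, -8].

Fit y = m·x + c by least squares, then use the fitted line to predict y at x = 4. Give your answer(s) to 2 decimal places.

ŷ = -6.72

AᵀA·[m, c]ᵀ = Aᵀy reads: 175·m + 25·c = -194;  25·m + 4·c = -30.
Determinant 175·4 − 25² = 75.
m = ((-194)·4 − 25·(-30))/75 = -26/75; c = (175·(-30) − 25·(-194))/75 = -16/3.
At x = 4: ŷ = (-26/75)·(4) + (-16/3)·(1) = -168/25.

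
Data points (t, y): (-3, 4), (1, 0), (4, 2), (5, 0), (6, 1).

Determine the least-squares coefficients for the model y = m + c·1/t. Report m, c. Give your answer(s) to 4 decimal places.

m = 2.0933, c = -2.7010

Entries of MᵀM: Σ1 = 5, Σ1/t = 77/60, Σ1/t·1/t = 4469/3600.
And Σy = 7, Σ1/t·y = -2/3.
Normal equations: [[5, 77/60]; [77/60, 4469/3600]]·[m, c]ᵀ = [7, -2/3]ᵀ.
Δ = 5·(4469/3600) − (77/60)² = 114/25.
m = (7·(4469/3600) − (77/60)·(-2/3))/(114/25) = 34363/16416; c = (5·(-2/3) − (77/60)·7)/(114/25) = -3695/1368.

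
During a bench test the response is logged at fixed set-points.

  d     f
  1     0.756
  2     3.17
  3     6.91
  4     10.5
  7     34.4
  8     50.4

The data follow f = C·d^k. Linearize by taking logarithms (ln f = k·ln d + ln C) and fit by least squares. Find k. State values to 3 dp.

Taking logs, ln f = k·ln d + ln C, so regress ln f on ln d.
Σln d = 7.2034, Σ(ln d)² = 11.7199, Σln f = 12.6164, Σln d·ln f = 21.2191.
Equations: 11.7199·k + 7.2034·ln C = 21.2191;  7.2034·k + 6·ln C = 12.6164.
Solving (det = 18.4301): k = 1.97685, ln C = -0.27061.

k = 1.977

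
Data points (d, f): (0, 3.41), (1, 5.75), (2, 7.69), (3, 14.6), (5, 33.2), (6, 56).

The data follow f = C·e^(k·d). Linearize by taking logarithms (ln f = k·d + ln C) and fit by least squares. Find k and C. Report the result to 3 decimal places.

Taking logs, ln f = k·d + ln C, so regress ln f on d.
Σd = 17.0000, Σ(d)² = 75.0000, Σln f = 15.2248, Σd·ln f = 55.5370.
Equations: 75.0000·k + 17.0000·ln C = 55.5370;  17.0000·k + 6·ln C = 15.2248.
Δ = 75.0000·6 − (17.0000)² = 161.0000; k = (55.5370·6 − 17.0000·15.2248)/161.0000 = 0.46212, ln C = (75.0000·15.2248 − 17.0000·55.5370)/161.0000 = 1.22813, so C = exp(1.22813) = 3.41482.

k = 0.462, C = 3.415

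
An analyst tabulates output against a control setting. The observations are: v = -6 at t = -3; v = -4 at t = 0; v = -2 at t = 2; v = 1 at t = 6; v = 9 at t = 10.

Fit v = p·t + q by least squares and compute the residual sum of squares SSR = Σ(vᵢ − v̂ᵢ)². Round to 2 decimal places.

Forming XᵀX = [[149, 15]; [15, 5]] and Xᵀv = [110, -2]ᵀ gives XᵀX·[p, q]ᵀ = Xᵀv.
Eliminating q: 5·(row 1) − 15·(row 2) gives 520·p = 5·110 − 15·(-2) = 580, so p = 29/26.
Then q = ((-2) − 15·(29/26))/5 = -487/130.
Residuals: 71/65, -33/130, -63/130, -253/130, 207/130; SSR = 508/65.

SSR = 7.82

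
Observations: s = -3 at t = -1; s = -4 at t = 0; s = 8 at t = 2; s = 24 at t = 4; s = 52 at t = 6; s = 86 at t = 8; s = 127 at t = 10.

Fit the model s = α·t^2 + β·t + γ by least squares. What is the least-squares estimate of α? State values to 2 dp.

α = 1.02

From the data, Σt^2·t^2 = 15665, Σt^2·t = 1799, Σt^2 = 221, Σt·t = 221, Σt = 29, Σ1 = 7.
Right-hand side: Σt^2·s = 20489, Σt·s = 2385, Σs = 290.
Normal equations: [[15665, 1799, 221]; [1799, 221, 29]; [221, 29, 7]]·[α, β, γ]ᵀ = [20489, 2385, 290]ᵀ.
Row-reducing yields α = 48721/47886, β = 135191/47886, γ = -19070/7981.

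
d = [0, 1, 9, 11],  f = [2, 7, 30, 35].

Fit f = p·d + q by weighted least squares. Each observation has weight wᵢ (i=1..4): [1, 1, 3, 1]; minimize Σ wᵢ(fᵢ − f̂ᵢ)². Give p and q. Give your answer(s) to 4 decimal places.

The normal system MᵀWM·[p, q]ᵀ = MᵀWf is [[365, 39]; [39, 6]]·[p, q]ᵀ = [1202, 134]ᵀ.
Δ = 365·6 − 39² = 669.
p = (1202·6 − 39·134)/669 = 662/223; q = (365·134 − 39·1202)/669 = 2032/669.

p = 2.9686, q = 3.0374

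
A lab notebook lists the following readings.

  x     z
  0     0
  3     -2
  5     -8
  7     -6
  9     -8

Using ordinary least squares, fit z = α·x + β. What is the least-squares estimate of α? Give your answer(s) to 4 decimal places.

Forming AᵀA = [[164, 24]; [24, 5]] and Aᵀz = [-160, -24]ᵀ gives AᵀA·[α, β]ᵀ = Aᵀz.
Determinant 164·5 − 24² = 244.
α = ((-160)·5 − 24·(-24))/244 = -56/61; β = (164·(-24) − 24·(-160))/244 = -24/61.

α = -0.9180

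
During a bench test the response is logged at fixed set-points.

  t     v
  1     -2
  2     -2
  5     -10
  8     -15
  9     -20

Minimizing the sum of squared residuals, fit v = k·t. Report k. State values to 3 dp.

Sums needed: Σt·t = 175.
For Mᵀv: Σt·v = -356.
So MᵀM·[k]ᵀ = Mᵀv: [[175]]·[k]ᵀ = [-356]ᵀ.
Hence k = -356 / 175 ≈ -2.03429.

k = -2.034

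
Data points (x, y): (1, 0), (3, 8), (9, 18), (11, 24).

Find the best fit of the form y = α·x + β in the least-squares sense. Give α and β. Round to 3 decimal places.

Compute the Gram sums: Σx·x = 212, Σx = 24, Σ1 = 4.
Right-hand side: Σx·y = 450, Σy = 50.
So MᵀM·[α, β]ᵀ = Mᵀy: [[212, 24]; [24, 4]]·[α, β]ᵀ = [450, 50]ᵀ.
Δ = 212·4 − 24² = 272.
α = (450·4 − 24·50)/272 = 75/34; β = (212·50 − 24·450)/272 = -25/34.

α = 2.206, β = -0.735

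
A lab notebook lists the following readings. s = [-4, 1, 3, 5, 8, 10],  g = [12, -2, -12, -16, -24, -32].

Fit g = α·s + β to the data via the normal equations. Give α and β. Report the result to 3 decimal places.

Sums needed: Σs·s = 215, Σs = 23, Σ1 = 6.
Right-hand side: Σs·g = -678, Σg = -74.
AᵀA·[α, β]ᵀ = Aᵀg becomes [[215, 23]; [23, 6]]·[α, β]ᵀ = [-678, -74]ᵀ.
Eliminating β: 6·(row 1) − 23·(row 2) gives 761·α = 6·(-678) − 23·(-74) = -2366, so α = -2366/761.
Then β = ((-74) − 23·(-2366/761))/6 = -316/761.

α = -3.109, β = -0.415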